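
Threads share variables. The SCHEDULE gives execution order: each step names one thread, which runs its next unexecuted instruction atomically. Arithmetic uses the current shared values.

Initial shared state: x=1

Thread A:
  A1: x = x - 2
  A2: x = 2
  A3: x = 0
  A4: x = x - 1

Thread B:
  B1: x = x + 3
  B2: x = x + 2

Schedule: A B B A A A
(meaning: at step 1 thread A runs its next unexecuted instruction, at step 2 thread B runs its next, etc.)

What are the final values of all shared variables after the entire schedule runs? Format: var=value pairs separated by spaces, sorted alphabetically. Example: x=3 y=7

Answer: x=-1

Derivation:
Step 1: thread A executes A1 (x = x - 2). Shared: x=-1. PCs: A@1 B@0
Step 2: thread B executes B1 (x = x + 3). Shared: x=2. PCs: A@1 B@1
Step 3: thread B executes B2 (x = x + 2). Shared: x=4. PCs: A@1 B@2
Step 4: thread A executes A2 (x = 2). Shared: x=2. PCs: A@2 B@2
Step 5: thread A executes A3 (x = 0). Shared: x=0. PCs: A@3 B@2
Step 6: thread A executes A4 (x = x - 1). Shared: x=-1. PCs: A@4 B@2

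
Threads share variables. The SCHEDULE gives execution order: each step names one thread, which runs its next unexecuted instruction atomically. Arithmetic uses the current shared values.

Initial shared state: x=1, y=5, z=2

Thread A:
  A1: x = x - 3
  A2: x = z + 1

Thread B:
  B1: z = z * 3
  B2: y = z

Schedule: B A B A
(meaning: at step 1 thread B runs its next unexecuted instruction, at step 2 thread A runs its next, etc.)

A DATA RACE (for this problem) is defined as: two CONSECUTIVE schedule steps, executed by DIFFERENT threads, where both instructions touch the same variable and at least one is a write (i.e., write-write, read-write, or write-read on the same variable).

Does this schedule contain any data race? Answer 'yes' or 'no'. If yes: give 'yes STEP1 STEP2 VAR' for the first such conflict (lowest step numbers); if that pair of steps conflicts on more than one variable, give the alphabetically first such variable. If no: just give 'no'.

Steps 1,2: B(r=z,w=z) vs A(r=x,w=x). No conflict.
Steps 2,3: A(r=x,w=x) vs B(r=z,w=y). No conflict.
Steps 3,4: B(r=z,w=y) vs A(r=z,w=x). No conflict.

Answer: no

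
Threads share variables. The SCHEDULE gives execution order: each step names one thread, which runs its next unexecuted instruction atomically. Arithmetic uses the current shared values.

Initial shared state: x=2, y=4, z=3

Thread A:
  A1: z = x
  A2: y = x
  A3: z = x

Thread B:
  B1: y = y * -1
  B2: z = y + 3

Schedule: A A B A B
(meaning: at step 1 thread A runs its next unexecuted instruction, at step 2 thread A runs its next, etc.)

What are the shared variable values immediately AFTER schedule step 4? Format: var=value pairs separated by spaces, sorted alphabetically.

Step 1: thread A executes A1 (z = x). Shared: x=2 y=4 z=2. PCs: A@1 B@0
Step 2: thread A executes A2 (y = x). Shared: x=2 y=2 z=2. PCs: A@2 B@0
Step 3: thread B executes B1 (y = y * -1). Shared: x=2 y=-2 z=2. PCs: A@2 B@1
Step 4: thread A executes A3 (z = x). Shared: x=2 y=-2 z=2. PCs: A@3 B@1

Answer: x=2 y=-2 z=2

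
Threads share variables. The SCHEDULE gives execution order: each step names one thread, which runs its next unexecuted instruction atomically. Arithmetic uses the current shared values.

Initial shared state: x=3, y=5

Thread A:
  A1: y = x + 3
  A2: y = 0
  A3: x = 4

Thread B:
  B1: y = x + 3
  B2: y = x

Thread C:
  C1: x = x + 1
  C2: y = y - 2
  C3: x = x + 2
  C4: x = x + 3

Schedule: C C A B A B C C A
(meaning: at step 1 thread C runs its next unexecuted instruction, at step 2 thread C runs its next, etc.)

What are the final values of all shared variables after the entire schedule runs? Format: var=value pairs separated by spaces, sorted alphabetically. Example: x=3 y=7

Step 1: thread C executes C1 (x = x + 1). Shared: x=4 y=5. PCs: A@0 B@0 C@1
Step 2: thread C executes C2 (y = y - 2). Shared: x=4 y=3. PCs: A@0 B@0 C@2
Step 3: thread A executes A1 (y = x + 3). Shared: x=4 y=7. PCs: A@1 B@0 C@2
Step 4: thread B executes B1 (y = x + 3). Shared: x=4 y=7. PCs: A@1 B@1 C@2
Step 5: thread A executes A2 (y = 0). Shared: x=4 y=0. PCs: A@2 B@1 C@2
Step 6: thread B executes B2 (y = x). Shared: x=4 y=4. PCs: A@2 B@2 C@2
Step 7: thread C executes C3 (x = x + 2). Shared: x=6 y=4. PCs: A@2 B@2 C@3
Step 8: thread C executes C4 (x = x + 3). Shared: x=9 y=4. PCs: A@2 B@2 C@4
Step 9: thread A executes A3 (x = 4). Shared: x=4 y=4. PCs: A@3 B@2 C@4

Answer: x=4 y=4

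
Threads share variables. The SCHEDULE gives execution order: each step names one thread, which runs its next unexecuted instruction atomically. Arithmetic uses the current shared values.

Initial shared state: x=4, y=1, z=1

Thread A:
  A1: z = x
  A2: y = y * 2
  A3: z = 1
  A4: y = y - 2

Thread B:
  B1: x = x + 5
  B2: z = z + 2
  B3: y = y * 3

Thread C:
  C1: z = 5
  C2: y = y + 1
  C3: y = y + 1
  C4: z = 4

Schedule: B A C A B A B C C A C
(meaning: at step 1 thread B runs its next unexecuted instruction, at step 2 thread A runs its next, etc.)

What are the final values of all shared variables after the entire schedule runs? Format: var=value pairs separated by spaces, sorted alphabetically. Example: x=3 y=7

Answer: x=9 y=6 z=4

Derivation:
Step 1: thread B executes B1 (x = x + 5). Shared: x=9 y=1 z=1. PCs: A@0 B@1 C@0
Step 2: thread A executes A1 (z = x). Shared: x=9 y=1 z=9. PCs: A@1 B@1 C@0
Step 3: thread C executes C1 (z = 5). Shared: x=9 y=1 z=5. PCs: A@1 B@1 C@1
Step 4: thread A executes A2 (y = y * 2). Shared: x=9 y=2 z=5. PCs: A@2 B@1 C@1
Step 5: thread B executes B2 (z = z + 2). Shared: x=9 y=2 z=7. PCs: A@2 B@2 C@1
Step 6: thread A executes A3 (z = 1). Shared: x=9 y=2 z=1. PCs: A@3 B@2 C@1
Step 7: thread B executes B3 (y = y * 3). Shared: x=9 y=6 z=1. PCs: A@3 B@3 C@1
Step 8: thread C executes C2 (y = y + 1). Shared: x=9 y=7 z=1. PCs: A@3 B@3 C@2
Step 9: thread C executes C3 (y = y + 1). Shared: x=9 y=8 z=1. PCs: A@3 B@3 C@3
Step 10: thread A executes A4 (y = y - 2). Shared: x=9 y=6 z=1. PCs: A@4 B@3 C@3
Step 11: thread C executes C4 (z = 4). Shared: x=9 y=6 z=4. PCs: A@4 B@3 C@4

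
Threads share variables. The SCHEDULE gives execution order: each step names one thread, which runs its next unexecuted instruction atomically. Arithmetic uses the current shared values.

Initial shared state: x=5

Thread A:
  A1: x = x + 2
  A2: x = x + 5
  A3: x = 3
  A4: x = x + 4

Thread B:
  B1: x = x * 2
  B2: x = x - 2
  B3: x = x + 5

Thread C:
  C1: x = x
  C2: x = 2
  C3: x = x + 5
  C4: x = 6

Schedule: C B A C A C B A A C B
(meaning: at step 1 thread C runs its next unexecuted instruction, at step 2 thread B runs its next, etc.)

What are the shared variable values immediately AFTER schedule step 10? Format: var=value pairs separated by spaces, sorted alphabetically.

Step 1: thread C executes C1 (x = x). Shared: x=5. PCs: A@0 B@0 C@1
Step 2: thread B executes B1 (x = x * 2). Shared: x=10. PCs: A@0 B@1 C@1
Step 3: thread A executes A1 (x = x + 2). Shared: x=12. PCs: A@1 B@1 C@1
Step 4: thread C executes C2 (x = 2). Shared: x=2. PCs: A@1 B@1 C@2
Step 5: thread A executes A2 (x = x + 5). Shared: x=7. PCs: A@2 B@1 C@2
Step 6: thread C executes C3 (x = x + 5). Shared: x=12. PCs: A@2 B@1 C@3
Step 7: thread B executes B2 (x = x - 2). Shared: x=10. PCs: A@2 B@2 C@3
Step 8: thread A executes A3 (x = 3). Shared: x=3. PCs: A@3 B@2 C@3
Step 9: thread A executes A4 (x = x + 4). Shared: x=7. PCs: A@4 B@2 C@3
Step 10: thread C executes C4 (x = 6). Shared: x=6. PCs: A@4 B@2 C@4

Answer: x=6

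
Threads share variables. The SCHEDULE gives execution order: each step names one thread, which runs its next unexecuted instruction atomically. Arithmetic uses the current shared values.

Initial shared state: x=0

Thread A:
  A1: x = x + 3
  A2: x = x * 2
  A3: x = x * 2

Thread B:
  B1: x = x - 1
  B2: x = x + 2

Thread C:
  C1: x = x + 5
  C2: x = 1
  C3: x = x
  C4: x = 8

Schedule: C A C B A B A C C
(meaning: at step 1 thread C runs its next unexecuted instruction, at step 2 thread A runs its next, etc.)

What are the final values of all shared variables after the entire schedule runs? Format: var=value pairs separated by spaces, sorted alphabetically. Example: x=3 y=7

Answer: x=8

Derivation:
Step 1: thread C executes C1 (x = x + 5). Shared: x=5. PCs: A@0 B@0 C@1
Step 2: thread A executes A1 (x = x + 3). Shared: x=8. PCs: A@1 B@0 C@1
Step 3: thread C executes C2 (x = 1). Shared: x=1. PCs: A@1 B@0 C@2
Step 4: thread B executes B1 (x = x - 1). Shared: x=0. PCs: A@1 B@1 C@2
Step 5: thread A executes A2 (x = x * 2). Shared: x=0. PCs: A@2 B@1 C@2
Step 6: thread B executes B2 (x = x + 2). Shared: x=2. PCs: A@2 B@2 C@2
Step 7: thread A executes A3 (x = x * 2). Shared: x=4. PCs: A@3 B@2 C@2
Step 8: thread C executes C3 (x = x). Shared: x=4. PCs: A@3 B@2 C@3
Step 9: thread C executes C4 (x = 8). Shared: x=8. PCs: A@3 B@2 C@4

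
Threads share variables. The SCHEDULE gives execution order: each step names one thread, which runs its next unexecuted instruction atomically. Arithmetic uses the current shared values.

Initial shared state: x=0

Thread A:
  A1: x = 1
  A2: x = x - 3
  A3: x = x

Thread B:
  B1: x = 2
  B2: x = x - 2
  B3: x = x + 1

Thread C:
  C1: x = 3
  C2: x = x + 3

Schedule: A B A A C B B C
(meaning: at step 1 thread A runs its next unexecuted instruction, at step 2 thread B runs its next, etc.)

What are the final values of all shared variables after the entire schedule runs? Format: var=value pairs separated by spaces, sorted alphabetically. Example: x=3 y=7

Answer: x=5

Derivation:
Step 1: thread A executes A1 (x = 1). Shared: x=1. PCs: A@1 B@0 C@0
Step 2: thread B executes B1 (x = 2). Shared: x=2. PCs: A@1 B@1 C@0
Step 3: thread A executes A2 (x = x - 3). Shared: x=-1. PCs: A@2 B@1 C@0
Step 4: thread A executes A3 (x = x). Shared: x=-1. PCs: A@3 B@1 C@0
Step 5: thread C executes C1 (x = 3). Shared: x=3. PCs: A@3 B@1 C@1
Step 6: thread B executes B2 (x = x - 2). Shared: x=1. PCs: A@3 B@2 C@1
Step 7: thread B executes B3 (x = x + 1). Shared: x=2. PCs: A@3 B@3 C@1
Step 8: thread C executes C2 (x = x + 3). Shared: x=5. PCs: A@3 B@3 C@2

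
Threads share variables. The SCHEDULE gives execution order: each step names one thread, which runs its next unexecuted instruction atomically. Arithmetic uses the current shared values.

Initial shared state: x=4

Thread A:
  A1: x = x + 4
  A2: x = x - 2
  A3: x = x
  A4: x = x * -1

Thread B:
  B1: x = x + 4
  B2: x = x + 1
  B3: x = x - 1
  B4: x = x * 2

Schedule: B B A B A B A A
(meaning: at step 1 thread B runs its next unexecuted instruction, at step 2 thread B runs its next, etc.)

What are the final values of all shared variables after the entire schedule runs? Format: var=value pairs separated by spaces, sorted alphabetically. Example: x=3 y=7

Step 1: thread B executes B1 (x = x + 4). Shared: x=8. PCs: A@0 B@1
Step 2: thread B executes B2 (x = x + 1). Shared: x=9. PCs: A@0 B@2
Step 3: thread A executes A1 (x = x + 4). Shared: x=13. PCs: A@1 B@2
Step 4: thread B executes B3 (x = x - 1). Shared: x=12. PCs: A@1 B@3
Step 5: thread A executes A2 (x = x - 2). Shared: x=10. PCs: A@2 B@3
Step 6: thread B executes B4 (x = x * 2). Shared: x=20. PCs: A@2 B@4
Step 7: thread A executes A3 (x = x). Shared: x=20. PCs: A@3 B@4
Step 8: thread A executes A4 (x = x * -1). Shared: x=-20. PCs: A@4 B@4

Answer: x=-20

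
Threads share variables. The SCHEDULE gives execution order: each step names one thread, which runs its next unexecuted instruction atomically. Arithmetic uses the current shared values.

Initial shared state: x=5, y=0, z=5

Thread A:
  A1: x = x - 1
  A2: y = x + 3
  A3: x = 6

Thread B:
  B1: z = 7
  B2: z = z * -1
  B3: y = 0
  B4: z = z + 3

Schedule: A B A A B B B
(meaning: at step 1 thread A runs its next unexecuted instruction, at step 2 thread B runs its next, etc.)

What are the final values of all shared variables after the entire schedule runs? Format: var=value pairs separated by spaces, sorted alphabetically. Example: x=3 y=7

Step 1: thread A executes A1 (x = x - 1). Shared: x=4 y=0 z=5. PCs: A@1 B@0
Step 2: thread B executes B1 (z = 7). Shared: x=4 y=0 z=7. PCs: A@1 B@1
Step 3: thread A executes A2 (y = x + 3). Shared: x=4 y=7 z=7. PCs: A@2 B@1
Step 4: thread A executes A3 (x = 6). Shared: x=6 y=7 z=7. PCs: A@3 B@1
Step 5: thread B executes B2 (z = z * -1). Shared: x=6 y=7 z=-7. PCs: A@3 B@2
Step 6: thread B executes B3 (y = 0). Shared: x=6 y=0 z=-7. PCs: A@3 B@3
Step 7: thread B executes B4 (z = z + 3). Shared: x=6 y=0 z=-4. PCs: A@3 B@4

Answer: x=6 y=0 z=-4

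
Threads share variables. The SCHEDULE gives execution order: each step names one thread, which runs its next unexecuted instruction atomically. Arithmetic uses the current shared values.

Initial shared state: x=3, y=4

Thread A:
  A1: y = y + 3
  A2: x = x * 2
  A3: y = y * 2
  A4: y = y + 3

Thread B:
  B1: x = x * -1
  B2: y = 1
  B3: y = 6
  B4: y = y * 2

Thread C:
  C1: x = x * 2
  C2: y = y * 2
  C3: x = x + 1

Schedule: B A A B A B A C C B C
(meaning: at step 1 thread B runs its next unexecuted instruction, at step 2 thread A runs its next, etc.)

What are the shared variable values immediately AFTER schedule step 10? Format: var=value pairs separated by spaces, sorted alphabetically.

Step 1: thread B executes B1 (x = x * -1). Shared: x=-3 y=4. PCs: A@0 B@1 C@0
Step 2: thread A executes A1 (y = y + 3). Shared: x=-3 y=7. PCs: A@1 B@1 C@0
Step 3: thread A executes A2 (x = x * 2). Shared: x=-6 y=7. PCs: A@2 B@1 C@0
Step 4: thread B executes B2 (y = 1). Shared: x=-6 y=1. PCs: A@2 B@2 C@0
Step 5: thread A executes A3 (y = y * 2). Shared: x=-6 y=2. PCs: A@3 B@2 C@0
Step 6: thread B executes B3 (y = 6). Shared: x=-6 y=6. PCs: A@3 B@3 C@0
Step 7: thread A executes A4 (y = y + 3). Shared: x=-6 y=9. PCs: A@4 B@3 C@0
Step 8: thread C executes C1 (x = x * 2). Shared: x=-12 y=9. PCs: A@4 B@3 C@1
Step 9: thread C executes C2 (y = y * 2). Shared: x=-12 y=18. PCs: A@4 B@3 C@2
Step 10: thread B executes B4 (y = y * 2). Shared: x=-12 y=36. PCs: A@4 B@4 C@2

Answer: x=-12 y=36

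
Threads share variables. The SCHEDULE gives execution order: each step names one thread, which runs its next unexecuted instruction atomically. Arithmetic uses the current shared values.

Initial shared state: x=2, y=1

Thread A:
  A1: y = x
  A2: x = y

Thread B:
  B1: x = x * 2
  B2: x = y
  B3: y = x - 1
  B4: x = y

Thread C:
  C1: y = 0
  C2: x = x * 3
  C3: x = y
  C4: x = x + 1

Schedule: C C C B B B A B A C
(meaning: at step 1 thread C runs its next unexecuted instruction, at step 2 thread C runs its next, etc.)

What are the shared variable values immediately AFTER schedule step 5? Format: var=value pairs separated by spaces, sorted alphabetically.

Answer: x=0 y=0

Derivation:
Step 1: thread C executes C1 (y = 0). Shared: x=2 y=0. PCs: A@0 B@0 C@1
Step 2: thread C executes C2 (x = x * 3). Shared: x=6 y=0. PCs: A@0 B@0 C@2
Step 3: thread C executes C3 (x = y). Shared: x=0 y=0. PCs: A@0 B@0 C@3
Step 4: thread B executes B1 (x = x * 2). Shared: x=0 y=0. PCs: A@0 B@1 C@3
Step 5: thread B executes B2 (x = y). Shared: x=0 y=0. PCs: A@0 B@2 C@3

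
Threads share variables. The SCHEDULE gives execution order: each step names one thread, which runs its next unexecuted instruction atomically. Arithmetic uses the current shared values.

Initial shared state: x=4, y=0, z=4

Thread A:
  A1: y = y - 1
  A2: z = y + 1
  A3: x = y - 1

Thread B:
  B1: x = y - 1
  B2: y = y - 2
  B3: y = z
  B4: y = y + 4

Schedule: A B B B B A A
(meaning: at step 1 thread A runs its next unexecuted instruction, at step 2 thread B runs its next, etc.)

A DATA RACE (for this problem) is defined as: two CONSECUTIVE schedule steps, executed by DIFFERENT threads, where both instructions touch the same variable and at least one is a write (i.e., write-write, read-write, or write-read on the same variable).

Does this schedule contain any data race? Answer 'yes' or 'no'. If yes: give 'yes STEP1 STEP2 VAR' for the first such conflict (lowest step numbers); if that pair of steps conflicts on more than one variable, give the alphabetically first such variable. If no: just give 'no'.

Steps 1,2: A(y = y - 1) vs B(x = y - 1). RACE on y (W-R).
Steps 2,3: same thread (B). No race.
Steps 3,4: same thread (B). No race.
Steps 4,5: same thread (B). No race.
Steps 5,6: B(y = y + 4) vs A(z = y + 1). RACE on y (W-R).
Steps 6,7: same thread (A). No race.
First conflict at steps 1,2.

Answer: yes 1 2 y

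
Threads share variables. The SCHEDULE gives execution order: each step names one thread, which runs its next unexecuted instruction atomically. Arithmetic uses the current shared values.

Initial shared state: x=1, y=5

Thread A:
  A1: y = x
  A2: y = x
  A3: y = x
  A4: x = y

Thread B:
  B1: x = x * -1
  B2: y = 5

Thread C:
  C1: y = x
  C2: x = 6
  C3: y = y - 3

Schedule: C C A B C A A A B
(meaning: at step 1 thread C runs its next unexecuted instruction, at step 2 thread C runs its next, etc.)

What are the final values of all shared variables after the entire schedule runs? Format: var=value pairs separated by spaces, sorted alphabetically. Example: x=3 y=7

Step 1: thread C executes C1 (y = x). Shared: x=1 y=1. PCs: A@0 B@0 C@1
Step 2: thread C executes C2 (x = 6). Shared: x=6 y=1. PCs: A@0 B@0 C@2
Step 3: thread A executes A1 (y = x). Shared: x=6 y=6. PCs: A@1 B@0 C@2
Step 4: thread B executes B1 (x = x * -1). Shared: x=-6 y=6. PCs: A@1 B@1 C@2
Step 5: thread C executes C3 (y = y - 3). Shared: x=-6 y=3. PCs: A@1 B@1 C@3
Step 6: thread A executes A2 (y = x). Shared: x=-6 y=-6. PCs: A@2 B@1 C@3
Step 7: thread A executes A3 (y = x). Shared: x=-6 y=-6. PCs: A@3 B@1 C@3
Step 8: thread A executes A4 (x = y). Shared: x=-6 y=-6. PCs: A@4 B@1 C@3
Step 9: thread B executes B2 (y = 5). Shared: x=-6 y=5. PCs: A@4 B@2 C@3

Answer: x=-6 y=5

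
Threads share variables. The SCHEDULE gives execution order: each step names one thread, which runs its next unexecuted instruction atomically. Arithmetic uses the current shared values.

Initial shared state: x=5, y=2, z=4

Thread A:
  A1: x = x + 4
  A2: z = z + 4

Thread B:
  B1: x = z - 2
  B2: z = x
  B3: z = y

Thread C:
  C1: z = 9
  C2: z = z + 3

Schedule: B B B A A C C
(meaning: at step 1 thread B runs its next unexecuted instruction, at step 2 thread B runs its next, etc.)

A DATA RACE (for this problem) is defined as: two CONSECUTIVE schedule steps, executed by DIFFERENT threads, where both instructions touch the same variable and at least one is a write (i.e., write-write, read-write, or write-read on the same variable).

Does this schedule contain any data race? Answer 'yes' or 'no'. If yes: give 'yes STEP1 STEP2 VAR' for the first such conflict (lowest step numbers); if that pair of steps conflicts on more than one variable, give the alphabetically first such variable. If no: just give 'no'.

Steps 1,2: same thread (B). No race.
Steps 2,3: same thread (B). No race.
Steps 3,4: B(r=y,w=z) vs A(r=x,w=x). No conflict.
Steps 4,5: same thread (A). No race.
Steps 5,6: A(z = z + 4) vs C(z = 9). RACE on z (W-W).
Steps 6,7: same thread (C). No race.
First conflict at steps 5,6.

Answer: yes 5 6 z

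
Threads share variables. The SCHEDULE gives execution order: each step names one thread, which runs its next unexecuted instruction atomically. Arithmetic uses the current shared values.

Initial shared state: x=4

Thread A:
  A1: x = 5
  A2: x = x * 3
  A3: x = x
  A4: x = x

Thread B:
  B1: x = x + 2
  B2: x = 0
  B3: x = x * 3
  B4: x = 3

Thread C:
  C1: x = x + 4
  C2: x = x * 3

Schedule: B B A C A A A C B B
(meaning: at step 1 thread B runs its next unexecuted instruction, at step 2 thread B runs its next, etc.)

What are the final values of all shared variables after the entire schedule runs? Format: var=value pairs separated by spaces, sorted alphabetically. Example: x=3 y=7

Answer: x=3

Derivation:
Step 1: thread B executes B1 (x = x + 2). Shared: x=6. PCs: A@0 B@1 C@0
Step 2: thread B executes B2 (x = 0). Shared: x=0. PCs: A@0 B@2 C@0
Step 3: thread A executes A1 (x = 5). Shared: x=5. PCs: A@1 B@2 C@0
Step 4: thread C executes C1 (x = x + 4). Shared: x=9. PCs: A@1 B@2 C@1
Step 5: thread A executes A2 (x = x * 3). Shared: x=27. PCs: A@2 B@2 C@1
Step 6: thread A executes A3 (x = x). Shared: x=27. PCs: A@3 B@2 C@1
Step 7: thread A executes A4 (x = x). Shared: x=27. PCs: A@4 B@2 C@1
Step 8: thread C executes C2 (x = x * 3). Shared: x=81. PCs: A@4 B@2 C@2
Step 9: thread B executes B3 (x = x * 3). Shared: x=243. PCs: A@4 B@3 C@2
Step 10: thread B executes B4 (x = 3). Shared: x=3. PCs: A@4 B@4 C@2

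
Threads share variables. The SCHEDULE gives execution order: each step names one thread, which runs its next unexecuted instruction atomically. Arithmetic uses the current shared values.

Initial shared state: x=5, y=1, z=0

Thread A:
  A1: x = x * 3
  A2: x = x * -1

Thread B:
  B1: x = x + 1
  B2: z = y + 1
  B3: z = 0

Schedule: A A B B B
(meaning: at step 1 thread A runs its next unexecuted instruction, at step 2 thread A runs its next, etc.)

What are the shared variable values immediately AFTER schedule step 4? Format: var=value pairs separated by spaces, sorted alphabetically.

Answer: x=-14 y=1 z=2

Derivation:
Step 1: thread A executes A1 (x = x * 3). Shared: x=15 y=1 z=0. PCs: A@1 B@0
Step 2: thread A executes A2 (x = x * -1). Shared: x=-15 y=1 z=0. PCs: A@2 B@0
Step 3: thread B executes B1 (x = x + 1). Shared: x=-14 y=1 z=0. PCs: A@2 B@1
Step 4: thread B executes B2 (z = y + 1). Shared: x=-14 y=1 z=2. PCs: A@2 B@2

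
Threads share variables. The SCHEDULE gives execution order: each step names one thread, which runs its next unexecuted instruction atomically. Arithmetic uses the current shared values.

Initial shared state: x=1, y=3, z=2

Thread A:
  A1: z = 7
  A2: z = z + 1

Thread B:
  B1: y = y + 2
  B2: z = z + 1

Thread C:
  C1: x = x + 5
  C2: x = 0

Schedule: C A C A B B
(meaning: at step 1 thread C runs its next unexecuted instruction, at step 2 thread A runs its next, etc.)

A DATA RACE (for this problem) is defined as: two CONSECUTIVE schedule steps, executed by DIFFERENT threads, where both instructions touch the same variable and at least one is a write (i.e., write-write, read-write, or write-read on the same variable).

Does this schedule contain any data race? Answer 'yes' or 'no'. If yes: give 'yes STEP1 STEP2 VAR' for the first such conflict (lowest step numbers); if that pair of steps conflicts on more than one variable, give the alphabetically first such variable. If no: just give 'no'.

Steps 1,2: C(r=x,w=x) vs A(r=-,w=z). No conflict.
Steps 2,3: A(r=-,w=z) vs C(r=-,w=x). No conflict.
Steps 3,4: C(r=-,w=x) vs A(r=z,w=z). No conflict.
Steps 4,5: A(r=z,w=z) vs B(r=y,w=y). No conflict.
Steps 5,6: same thread (B). No race.

Answer: no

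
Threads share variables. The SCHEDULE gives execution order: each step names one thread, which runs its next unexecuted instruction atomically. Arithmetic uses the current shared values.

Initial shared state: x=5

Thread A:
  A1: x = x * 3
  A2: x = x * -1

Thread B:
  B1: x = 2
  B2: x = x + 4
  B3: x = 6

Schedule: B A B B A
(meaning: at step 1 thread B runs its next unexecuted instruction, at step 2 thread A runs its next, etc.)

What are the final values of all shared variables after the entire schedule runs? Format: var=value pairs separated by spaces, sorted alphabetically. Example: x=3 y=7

Answer: x=-6

Derivation:
Step 1: thread B executes B1 (x = 2). Shared: x=2. PCs: A@0 B@1
Step 2: thread A executes A1 (x = x * 3). Shared: x=6. PCs: A@1 B@1
Step 3: thread B executes B2 (x = x + 4). Shared: x=10. PCs: A@1 B@2
Step 4: thread B executes B3 (x = 6). Shared: x=6. PCs: A@1 B@3
Step 5: thread A executes A2 (x = x * -1). Shared: x=-6. PCs: A@2 B@3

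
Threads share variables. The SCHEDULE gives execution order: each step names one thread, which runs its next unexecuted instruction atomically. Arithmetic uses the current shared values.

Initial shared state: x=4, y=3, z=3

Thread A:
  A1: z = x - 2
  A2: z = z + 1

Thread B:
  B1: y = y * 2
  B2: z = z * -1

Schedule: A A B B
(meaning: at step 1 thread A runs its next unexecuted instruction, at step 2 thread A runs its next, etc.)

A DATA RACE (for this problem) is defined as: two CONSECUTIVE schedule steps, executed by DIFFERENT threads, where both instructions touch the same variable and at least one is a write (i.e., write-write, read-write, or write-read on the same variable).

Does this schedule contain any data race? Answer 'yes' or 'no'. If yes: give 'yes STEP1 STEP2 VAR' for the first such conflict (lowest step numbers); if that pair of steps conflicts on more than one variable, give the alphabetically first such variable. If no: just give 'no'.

Steps 1,2: same thread (A). No race.
Steps 2,3: A(r=z,w=z) vs B(r=y,w=y). No conflict.
Steps 3,4: same thread (B). No race.

Answer: no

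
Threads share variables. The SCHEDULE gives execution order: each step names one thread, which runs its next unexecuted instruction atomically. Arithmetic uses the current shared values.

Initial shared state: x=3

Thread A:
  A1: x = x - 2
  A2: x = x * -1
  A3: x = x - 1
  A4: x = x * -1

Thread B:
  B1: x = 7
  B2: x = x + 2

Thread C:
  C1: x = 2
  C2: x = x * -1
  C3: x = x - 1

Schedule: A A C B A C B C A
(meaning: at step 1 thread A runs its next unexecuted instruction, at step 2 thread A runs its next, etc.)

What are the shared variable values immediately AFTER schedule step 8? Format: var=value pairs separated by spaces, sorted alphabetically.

Step 1: thread A executes A1 (x = x - 2). Shared: x=1. PCs: A@1 B@0 C@0
Step 2: thread A executes A2 (x = x * -1). Shared: x=-1. PCs: A@2 B@0 C@0
Step 3: thread C executes C1 (x = 2). Shared: x=2. PCs: A@2 B@0 C@1
Step 4: thread B executes B1 (x = 7). Shared: x=7. PCs: A@2 B@1 C@1
Step 5: thread A executes A3 (x = x - 1). Shared: x=6. PCs: A@3 B@1 C@1
Step 6: thread C executes C2 (x = x * -1). Shared: x=-6. PCs: A@3 B@1 C@2
Step 7: thread B executes B2 (x = x + 2). Shared: x=-4. PCs: A@3 B@2 C@2
Step 8: thread C executes C3 (x = x - 1). Shared: x=-5. PCs: A@3 B@2 C@3

Answer: x=-5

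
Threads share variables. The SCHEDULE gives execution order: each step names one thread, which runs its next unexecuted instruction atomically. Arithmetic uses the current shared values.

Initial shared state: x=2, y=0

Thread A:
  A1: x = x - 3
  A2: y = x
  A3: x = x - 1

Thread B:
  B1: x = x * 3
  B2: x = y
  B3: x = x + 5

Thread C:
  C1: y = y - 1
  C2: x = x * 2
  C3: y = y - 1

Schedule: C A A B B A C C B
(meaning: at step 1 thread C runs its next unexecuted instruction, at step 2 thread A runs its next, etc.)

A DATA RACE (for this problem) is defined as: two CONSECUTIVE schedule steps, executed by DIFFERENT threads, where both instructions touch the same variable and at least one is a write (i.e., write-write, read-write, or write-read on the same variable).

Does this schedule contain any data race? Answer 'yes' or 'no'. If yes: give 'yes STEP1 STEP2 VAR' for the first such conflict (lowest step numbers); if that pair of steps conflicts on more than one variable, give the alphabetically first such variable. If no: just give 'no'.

Answer: yes 3 4 x

Derivation:
Steps 1,2: C(r=y,w=y) vs A(r=x,w=x). No conflict.
Steps 2,3: same thread (A). No race.
Steps 3,4: A(y = x) vs B(x = x * 3). RACE on x (R-W).
Steps 4,5: same thread (B). No race.
Steps 5,6: B(x = y) vs A(x = x - 1). RACE on x (W-W).
Steps 6,7: A(x = x - 1) vs C(x = x * 2). RACE on x (W-W).
Steps 7,8: same thread (C). No race.
Steps 8,9: C(r=y,w=y) vs B(r=x,w=x). No conflict.
First conflict at steps 3,4.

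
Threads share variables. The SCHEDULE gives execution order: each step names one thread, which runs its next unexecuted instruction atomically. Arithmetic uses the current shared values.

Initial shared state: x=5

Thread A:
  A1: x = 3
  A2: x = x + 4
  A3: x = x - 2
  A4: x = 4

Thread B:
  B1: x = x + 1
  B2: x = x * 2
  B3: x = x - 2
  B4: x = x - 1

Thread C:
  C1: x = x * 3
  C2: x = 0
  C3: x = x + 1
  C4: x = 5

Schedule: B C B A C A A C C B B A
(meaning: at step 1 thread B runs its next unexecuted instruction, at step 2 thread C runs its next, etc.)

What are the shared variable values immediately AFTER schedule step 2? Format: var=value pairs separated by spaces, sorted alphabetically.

Step 1: thread B executes B1 (x = x + 1). Shared: x=6. PCs: A@0 B@1 C@0
Step 2: thread C executes C1 (x = x * 3). Shared: x=18. PCs: A@0 B@1 C@1

Answer: x=18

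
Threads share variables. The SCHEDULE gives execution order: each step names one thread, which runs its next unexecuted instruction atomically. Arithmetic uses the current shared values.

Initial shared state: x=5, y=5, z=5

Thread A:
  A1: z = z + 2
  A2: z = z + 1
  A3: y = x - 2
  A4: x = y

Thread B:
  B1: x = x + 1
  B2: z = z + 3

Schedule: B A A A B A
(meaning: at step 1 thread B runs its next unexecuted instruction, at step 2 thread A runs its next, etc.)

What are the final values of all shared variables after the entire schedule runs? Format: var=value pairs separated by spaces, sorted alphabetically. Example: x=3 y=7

Answer: x=4 y=4 z=11

Derivation:
Step 1: thread B executes B1 (x = x + 1). Shared: x=6 y=5 z=5. PCs: A@0 B@1
Step 2: thread A executes A1 (z = z + 2). Shared: x=6 y=5 z=7. PCs: A@1 B@1
Step 3: thread A executes A2 (z = z + 1). Shared: x=6 y=5 z=8. PCs: A@2 B@1
Step 4: thread A executes A3 (y = x - 2). Shared: x=6 y=4 z=8. PCs: A@3 B@1
Step 5: thread B executes B2 (z = z + 3). Shared: x=6 y=4 z=11. PCs: A@3 B@2
Step 6: thread A executes A4 (x = y). Shared: x=4 y=4 z=11. PCs: A@4 B@2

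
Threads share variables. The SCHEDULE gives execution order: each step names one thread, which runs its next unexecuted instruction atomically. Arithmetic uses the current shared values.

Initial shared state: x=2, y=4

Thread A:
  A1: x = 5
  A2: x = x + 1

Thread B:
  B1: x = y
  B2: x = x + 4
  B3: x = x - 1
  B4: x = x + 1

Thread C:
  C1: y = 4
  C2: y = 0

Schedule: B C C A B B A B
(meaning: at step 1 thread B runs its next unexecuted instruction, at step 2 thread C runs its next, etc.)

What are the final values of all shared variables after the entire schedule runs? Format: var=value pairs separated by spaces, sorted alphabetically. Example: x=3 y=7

Step 1: thread B executes B1 (x = y). Shared: x=4 y=4. PCs: A@0 B@1 C@0
Step 2: thread C executes C1 (y = 4). Shared: x=4 y=4. PCs: A@0 B@1 C@1
Step 3: thread C executes C2 (y = 0). Shared: x=4 y=0. PCs: A@0 B@1 C@2
Step 4: thread A executes A1 (x = 5). Shared: x=5 y=0. PCs: A@1 B@1 C@2
Step 5: thread B executes B2 (x = x + 4). Shared: x=9 y=0. PCs: A@1 B@2 C@2
Step 6: thread B executes B3 (x = x - 1). Shared: x=8 y=0. PCs: A@1 B@3 C@2
Step 7: thread A executes A2 (x = x + 1). Shared: x=9 y=0. PCs: A@2 B@3 C@2
Step 8: thread B executes B4 (x = x + 1). Shared: x=10 y=0. PCs: A@2 B@4 C@2

Answer: x=10 y=0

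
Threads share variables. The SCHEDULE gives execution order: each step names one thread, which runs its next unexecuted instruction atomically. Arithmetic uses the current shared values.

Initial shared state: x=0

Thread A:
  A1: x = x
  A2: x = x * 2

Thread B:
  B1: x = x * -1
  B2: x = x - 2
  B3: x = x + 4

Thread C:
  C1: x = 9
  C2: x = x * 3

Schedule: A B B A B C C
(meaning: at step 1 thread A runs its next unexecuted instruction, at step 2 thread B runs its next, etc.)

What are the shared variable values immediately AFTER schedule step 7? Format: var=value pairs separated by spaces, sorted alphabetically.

Answer: x=27

Derivation:
Step 1: thread A executes A1 (x = x). Shared: x=0. PCs: A@1 B@0 C@0
Step 2: thread B executes B1 (x = x * -1). Shared: x=0. PCs: A@1 B@1 C@0
Step 3: thread B executes B2 (x = x - 2). Shared: x=-2. PCs: A@1 B@2 C@0
Step 4: thread A executes A2 (x = x * 2). Shared: x=-4. PCs: A@2 B@2 C@0
Step 5: thread B executes B3 (x = x + 4). Shared: x=0. PCs: A@2 B@3 C@0
Step 6: thread C executes C1 (x = 9). Shared: x=9. PCs: A@2 B@3 C@1
Step 7: thread C executes C2 (x = x * 3). Shared: x=27. PCs: A@2 B@3 C@2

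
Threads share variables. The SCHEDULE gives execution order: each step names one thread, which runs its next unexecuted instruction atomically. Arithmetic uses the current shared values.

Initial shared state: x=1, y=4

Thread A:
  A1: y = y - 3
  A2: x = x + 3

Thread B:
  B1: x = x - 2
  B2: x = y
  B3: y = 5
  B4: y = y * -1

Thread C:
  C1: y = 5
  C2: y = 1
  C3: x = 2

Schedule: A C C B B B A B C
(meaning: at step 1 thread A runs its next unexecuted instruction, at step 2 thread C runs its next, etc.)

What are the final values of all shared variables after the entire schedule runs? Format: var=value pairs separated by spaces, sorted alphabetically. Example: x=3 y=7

Step 1: thread A executes A1 (y = y - 3). Shared: x=1 y=1. PCs: A@1 B@0 C@0
Step 2: thread C executes C1 (y = 5). Shared: x=1 y=5. PCs: A@1 B@0 C@1
Step 3: thread C executes C2 (y = 1). Shared: x=1 y=1. PCs: A@1 B@0 C@2
Step 4: thread B executes B1 (x = x - 2). Shared: x=-1 y=1. PCs: A@1 B@1 C@2
Step 5: thread B executes B2 (x = y). Shared: x=1 y=1. PCs: A@1 B@2 C@2
Step 6: thread B executes B3 (y = 5). Shared: x=1 y=5. PCs: A@1 B@3 C@2
Step 7: thread A executes A2 (x = x + 3). Shared: x=4 y=5. PCs: A@2 B@3 C@2
Step 8: thread B executes B4 (y = y * -1). Shared: x=4 y=-5. PCs: A@2 B@4 C@2
Step 9: thread C executes C3 (x = 2). Shared: x=2 y=-5. PCs: A@2 B@4 C@3

Answer: x=2 y=-5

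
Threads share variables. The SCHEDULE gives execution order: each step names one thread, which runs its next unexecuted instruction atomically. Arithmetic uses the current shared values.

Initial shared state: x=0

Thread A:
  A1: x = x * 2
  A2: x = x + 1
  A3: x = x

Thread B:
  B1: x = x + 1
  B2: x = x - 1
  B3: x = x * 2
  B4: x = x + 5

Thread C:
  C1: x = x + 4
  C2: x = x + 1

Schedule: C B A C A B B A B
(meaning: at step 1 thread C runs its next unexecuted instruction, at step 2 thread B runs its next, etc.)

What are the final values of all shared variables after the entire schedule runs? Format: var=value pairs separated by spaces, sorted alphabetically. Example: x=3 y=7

Answer: x=27

Derivation:
Step 1: thread C executes C1 (x = x + 4). Shared: x=4. PCs: A@0 B@0 C@1
Step 2: thread B executes B1 (x = x + 1). Shared: x=5. PCs: A@0 B@1 C@1
Step 3: thread A executes A1 (x = x * 2). Shared: x=10. PCs: A@1 B@1 C@1
Step 4: thread C executes C2 (x = x + 1). Shared: x=11. PCs: A@1 B@1 C@2
Step 5: thread A executes A2 (x = x + 1). Shared: x=12. PCs: A@2 B@1 C@2
Step 6: thread B executes B2 (x = x - 1). Shared: x=11. PCs: A@2 B@2 C@2
Step 7: thread B executes B3 (x = x * 2). Shared: x=22. PCs: A@2 B@3 C@2
Step 8: thread A executes A3 (x = x). Shared: x=22. PCs: A@3 B@3 C@2
Step 9: thread B executes B4 (x = x + 5). Shared: x=27. PCs: A@3 B@4 C@2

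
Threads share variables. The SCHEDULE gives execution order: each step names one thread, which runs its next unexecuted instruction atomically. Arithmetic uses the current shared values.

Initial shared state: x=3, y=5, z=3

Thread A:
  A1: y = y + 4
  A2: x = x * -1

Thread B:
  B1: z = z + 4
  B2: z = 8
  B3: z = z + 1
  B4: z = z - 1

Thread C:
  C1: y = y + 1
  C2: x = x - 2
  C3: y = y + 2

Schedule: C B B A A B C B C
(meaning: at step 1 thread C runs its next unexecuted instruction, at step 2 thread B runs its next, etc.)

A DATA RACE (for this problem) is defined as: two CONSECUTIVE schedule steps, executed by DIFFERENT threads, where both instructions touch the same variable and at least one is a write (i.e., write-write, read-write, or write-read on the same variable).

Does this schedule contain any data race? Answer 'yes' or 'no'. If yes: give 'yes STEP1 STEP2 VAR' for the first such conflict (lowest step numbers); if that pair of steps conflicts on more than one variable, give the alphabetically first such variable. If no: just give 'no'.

Answer: no

Derivation:
Steps 1,2: C(r=y,w=y) vs B(r=z,w=z). No conflict.
Steps 2,3: same thread (B). No race.
Steps 3,4: B(r=-,w=z) vs A(r=y,w=y). No conflict.
Steps 4,5: same thread (A). No race.
Steps 5,6: A(r=x,w=x) vs B(r=z,w=z). No conflict.
Steps 6,7: B(r=z,w=z) vs C(r=x,w=x). No conflict.
Steps 7,8: C(r=x,w=x) vs B(r=z,w=z). No conflict.
Steps 8,9: B(r=z,w=z) vs C(r=y,w=y). No conflict.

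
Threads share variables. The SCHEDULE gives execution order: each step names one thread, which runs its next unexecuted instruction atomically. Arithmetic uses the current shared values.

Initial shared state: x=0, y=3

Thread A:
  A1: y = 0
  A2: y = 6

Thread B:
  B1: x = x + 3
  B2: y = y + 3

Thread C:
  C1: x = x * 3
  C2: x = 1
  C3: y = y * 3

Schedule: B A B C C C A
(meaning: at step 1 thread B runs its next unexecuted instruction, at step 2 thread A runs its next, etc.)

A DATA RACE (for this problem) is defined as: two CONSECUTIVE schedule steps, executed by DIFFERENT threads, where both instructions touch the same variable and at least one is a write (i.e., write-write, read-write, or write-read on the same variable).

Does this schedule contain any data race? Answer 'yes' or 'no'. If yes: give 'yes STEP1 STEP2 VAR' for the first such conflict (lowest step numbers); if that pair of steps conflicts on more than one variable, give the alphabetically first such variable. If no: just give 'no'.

Answer: yes 2 3 y

Derivation:
Steps 1,2: B(r=x,w=x) vs A(r=-,w=y). No conflict.
Steps 2,3: A(y = 0) vs B(y = y + 3). RACE on y (W-W).
Steps 3,4: B(r=y,w=y) vs C(r=x,w=x). No conflict.
Steps 4,5: same thread (C). No race.
Steps 5,6: same thread (C). No race.
Steps 6,7: C(y = y * 3) vs A(y = 6). RACE on y (W-W).
First conflict at steps 2,3.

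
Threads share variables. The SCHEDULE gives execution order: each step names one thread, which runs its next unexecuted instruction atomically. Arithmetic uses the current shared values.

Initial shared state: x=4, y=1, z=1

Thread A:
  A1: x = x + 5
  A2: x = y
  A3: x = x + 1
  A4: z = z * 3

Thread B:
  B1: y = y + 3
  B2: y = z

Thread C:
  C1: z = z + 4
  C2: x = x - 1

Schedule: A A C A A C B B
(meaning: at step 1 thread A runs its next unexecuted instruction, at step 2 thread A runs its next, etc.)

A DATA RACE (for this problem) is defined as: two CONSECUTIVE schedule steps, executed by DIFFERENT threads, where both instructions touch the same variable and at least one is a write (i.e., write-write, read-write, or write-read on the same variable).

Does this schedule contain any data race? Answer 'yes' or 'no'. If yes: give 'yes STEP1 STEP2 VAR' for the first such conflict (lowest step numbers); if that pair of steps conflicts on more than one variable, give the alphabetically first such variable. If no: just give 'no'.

Steps 1,2: same thread (A). No race.
Steps 2,3: A(r=y,w=x) vs C(r=z,w=z). No conflict.
Steps 3,4: C(r=z,w=z) vs A(r=x,w=x). No conflict.
Steps 4,5: same thread (A). No race.
Steps 5,6: A(r=z,w=z) vs C(r=x,w=x). No conflict.
Steps 6,7: C(r=x,w=x) vs B(r=y,w=y). No conflict.
Steps 7,8: same thread (B). No race.

Answer: no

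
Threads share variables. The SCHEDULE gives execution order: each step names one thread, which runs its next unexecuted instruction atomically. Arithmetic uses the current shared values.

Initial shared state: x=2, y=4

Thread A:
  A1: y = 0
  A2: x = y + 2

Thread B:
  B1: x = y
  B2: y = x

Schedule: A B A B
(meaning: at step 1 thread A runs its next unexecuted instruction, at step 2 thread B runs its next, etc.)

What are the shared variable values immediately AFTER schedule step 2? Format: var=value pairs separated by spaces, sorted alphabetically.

Answer: x=0 y=0

Derivation:
Step 1: thread A executes A1 (y = 0). Shared: x=2 y=0. PCs: A@1 B@0
Step 2: thread B executes B1 (x = y). Shared: x=0 y=0. PCs: A@1 B@1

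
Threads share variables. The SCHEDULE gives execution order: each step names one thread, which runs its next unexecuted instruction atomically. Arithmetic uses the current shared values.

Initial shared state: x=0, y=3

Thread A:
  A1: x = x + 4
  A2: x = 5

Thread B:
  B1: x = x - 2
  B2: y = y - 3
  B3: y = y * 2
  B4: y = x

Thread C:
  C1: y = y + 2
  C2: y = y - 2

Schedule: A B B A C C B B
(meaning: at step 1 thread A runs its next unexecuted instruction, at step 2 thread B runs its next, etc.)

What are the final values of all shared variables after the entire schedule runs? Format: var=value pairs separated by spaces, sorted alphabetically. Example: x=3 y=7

Step 1: thread A executes A1 (x = x + 4). Shared: x=4 y=3. PCs: A@1 B@0 C@0
Step 2: thread B executes B1 (x = x - 2). Shared: x=2 y=3. PCs: A@1 B@1 C@0
Step 3: thread B executes B2 (y = y - 3). Shared: x=2 y=0. PCs: A@1 B@2 C@0
Step 4: thread A executes A2 (x = 5). Shared: x=5 y=0. PCs: A@2 B@2 C@0
Step 5: thread C executes C1 (y = y + 2). Shared: x=5 y=2. PCs: A@2 B@2 C@1
Step 6: thread C executes C2 (y = y - 2). Shared: x=5 y=0. PCs: A@2 B@2 C@2
Step 7: thread B executes B3 (y = y * 2). Shared: x=5 y=0. PCs: A@2 B@3 C@2
Step 8: thread B executes B4 (y = x). Shared: x=5 y=5. PCs: A@2 B@4 C@2

Answer: x=5 y=5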